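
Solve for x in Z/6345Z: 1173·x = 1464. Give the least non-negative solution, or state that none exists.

1148

gcd(1173, 6345) = 3, and 3 | 1464, so solutions exist.
Divide through by 3: 391·x = 488 (mod 2115).
391⁻¹ ≡ 1996 (mod 2115).
x ≡ 1996·488 ≡ 1148 (mod 2115).
The smallest non-negative solution is x = 1148.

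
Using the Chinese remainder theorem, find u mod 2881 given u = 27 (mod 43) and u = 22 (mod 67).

43⁻¹ mod 67: 43*53 ≡ 1 (mod 67), so 43⁻¹ ≡ 53.
u = 27 + 43*((22 − 27)*53 mod 67) = 27 + 43*3 = 156.
Check: 156 mod 43 = 27, 156 mod 67 = 22. ✓

156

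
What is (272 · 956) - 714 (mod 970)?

272 · 956 = 260032 ≡ 72 (mod 970)
72 - 714 = -642 ≡ 328 (mod 970)

328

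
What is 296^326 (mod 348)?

296^1 ≡ 296 (mod 348)
296^2 ≡ 296^2 = 87616 ≡ 268 (mod 348)
296^4 ≡ 268^2 = 71824 ≡ 136 (mod 348)
296^8 ≡ 136^2 = 18496 ≡ 52 (mod 348)
296^16 ≡ 52^2 = 2704 ≡ 268 (mod 348)
296^32 ≡ 268^2 = 71824 ≡ 136 (mod 348)
296^64 ≡ 136^2 = 18496 ≡ 52 (mod 348)
296^128 ≡ 52^2 = 2704 ≡ 268 (mod 348)
296^256 ≡ 268^2 = 71824 ≡ 136 (mod 348)
296^326 = 296^256 × 296^64 × 296^4 × 296^2 ≡ 136 × 52 × 136 × 268 (mod 348).
Accumulate the product:
136 × 52 = 7072 ≡ 112
112 × 136 = 15232 ≡ 268
268 × 268 = 71824 ≡ 136

136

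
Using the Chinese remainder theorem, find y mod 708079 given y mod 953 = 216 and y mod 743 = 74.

953⁻¹ mod 743: 953·46 ≡ 1 (mod 743), so 953⁻¹ ≡ 46.
y = 216 + 953·((74 − 216)·46 mod 743) = 216 + 953·155 = 147931.
Check: 147931 mod 953 = 216, 147931 mod 743 = 74. ✓

147931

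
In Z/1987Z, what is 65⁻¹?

Run the extended Euclidean algorithm:
1987 = 30×65 + 37
65 = 1×37 + 28
37 = 1×28 + 9
28 = 3×9 + 1
9 = 9×1 + 0
gcd(65, 1987) = 1, so the inverse exists.
Back-substitute for 1:
1 = 1×28 − 3×9
  = −3×37 + 4×28
  = 4×65 − 7×37
  = −7×1987 + 214×65
So 65⁻¹ ≡ 214 (mod 1987).

214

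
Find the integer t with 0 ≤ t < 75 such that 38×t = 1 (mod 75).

75 = 1×38 + 37
38 = 1×37 + 1
37 = 37×1 + 0
gcd(38, 75) = 1, so the inverse exists.
Bézout: 1 = −1×75 + 2×38.
So 38⁻¹ ≡ 2 (mod 75).

2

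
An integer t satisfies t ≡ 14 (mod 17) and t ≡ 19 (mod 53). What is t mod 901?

17⁻¹ mod 53: 17·25 ≡ 1 (mod 53), so 17⁻¹ ≡ 25.
t = 14 + 17·((19 − 14)·25 mod 53) = 14 + 17·19 = 337.

337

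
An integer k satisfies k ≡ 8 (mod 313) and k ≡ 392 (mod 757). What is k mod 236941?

313⁻¹ mod 757: 313×104 ≡ 1 (mod 757), so 313⁻¹ ≡ 104.
k = 8 + 313×((392 − 8)×104 mod 757) = 8 + 313×572 = 179044.
Check: 179044 mod 313 = 8, 179044 mod 757 = 392. ✓

179044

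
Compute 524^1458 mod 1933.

187

By square-and-multiply:
1458 in binary is 10110110010, i.e. 1458 = 1024 + 256 + 128 + 32 + 16 + 2.
524^1 ≡ 524 (mod 1933)
524^2 ≡ 524^2 = 274576 ≡ 90 (mod 1933)
524^4 ≡ 90^2 = 8100 ≡ 368 (mod 1933)
524^8 ≡ 368^2 = 135424 ≡ 114 (mod 1933)
524^16 ≡ 114^2 = 12996 ≡ 1398 (mod 1933)
524^32 ≡ 1398^2 = 1954404 ≡ 141 (mod 1933)
524^64 ≡ 141^2 = 19881 ≡ 551 (mod 1933)
524^128 ≡ 551^2 = 303601 ≡ 120 (mod 1933)
524^256 ≡ 120^2 = 14400 ≡ 869 (mod 1933)
524^512 ≡ 869^2 = 755161 ≡ 1291 (mod 1933)
524^1024 ≡ 1291^2 = 1666681 ≡ 435 (mod 1933)
524^1458 = 524^1024 × 524^256 × 524^128 × 524^32 × 524^16 × 524^2 ≡ 435 × 869 × 120 × 141 × 1398 × 90 (mod 1933).
Accumulate the product:
435 × 869 = 378015 ≡ 1080
1080 × 120 = 129600 ≡ 89
89 × 141 = 12549 ≡ 951
951 × 1398 = 1329498 ≡ 1527
1527 × 90 = 137430 ≡ 187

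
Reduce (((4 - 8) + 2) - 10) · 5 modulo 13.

5

4 - 8 = -4 ≡ 9 (mod 13)
9 + 2 = 11
11 - 10 = 1
1 · 5 = 5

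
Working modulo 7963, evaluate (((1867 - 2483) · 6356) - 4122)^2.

1867 - 2483 = -616 ≡ 7347 (mod 7963)
7347 · 6356 = 46697532 ≡ 2500 (mod 7963)
2500 - 4122 = -1622 ≡ 6341 (mod 7963)
(6341)^2 ≡ 3094 (mod 7963)

3094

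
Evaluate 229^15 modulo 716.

By square-and-multiply:
15 in binary is 1111, i.e. 15 = 8 + 4 + 2 + 1.
229^1 ≡ 229 (mod 716)
229^2 ≡ 229^2 = 52441 ≡ 173 (mod 716)
229^4 ≡ 173^2 = 29929 ≡ 573 (mod 716)
229^8 ≡ 573^2 = 328329 ≡ 401 (mod 716)
229^15 = 229^8 * 229^4 * 229^2 * 229^1 ≡ 401 * 573 * 173 * 229 (mod 716).
Accumulate the product:
401 * 573 = 229773 ≡ 653
653 * 173 = 112969 ≡ 557
557 * 229 = 127553 ≡ 105

105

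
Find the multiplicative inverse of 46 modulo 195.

Run the extended Euclidean algorithm:
195 = 4×46 + 11
46 = 4×11 + 2
11 = 5×2 + 1
2 = 2×1 + 0
gcd(46, 195) = 1, so the inverse exists.
Back-substitute for 1:
1 = 1×11 − 5×2
  = −5×46 + 21×11
  = 21×195 − 89×46
So 46⁻¹ ≡ −89 ≡ 106 (mod 195).

106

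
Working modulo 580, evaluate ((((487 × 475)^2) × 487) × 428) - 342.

487 × 475 = 231325 ≡ 485 (mod 580)
(485)^2 ≡ 325 (mod 580)
325 × 487 = 158275 ≡ 515 (mod 580)
515 × 428 = 220420 ≡ 20 (mod 580)
20 - 342 = -322 ≡ 258 (mod 580)

258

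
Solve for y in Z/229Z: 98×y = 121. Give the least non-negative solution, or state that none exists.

gcd(98, 229) = 1, so a unique solution mod 229 exists.
98⁻¹ ≡ 222 (mod 229).
y ≡ 222×121 ≡ 69 (mod 229).

69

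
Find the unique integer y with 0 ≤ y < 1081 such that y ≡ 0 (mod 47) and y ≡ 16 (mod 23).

752

47⁻¹ mod 23: 47·1 ≡ 1 (mod 23), so 47⁻¹ ≡ 1.
y = 0 + 47·((16 − 0)·1 mod 23) = 0 + 47·16 = 752.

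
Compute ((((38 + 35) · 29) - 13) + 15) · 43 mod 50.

38 + 35 = 73 ≡ 23 (mod 50)
23 · 29 = 667 ≡ 17 (mod 50)
17 - 13 = 4
4 + 15 = 19
19 · 43 = 817 ≡ 17 (mod 50)

17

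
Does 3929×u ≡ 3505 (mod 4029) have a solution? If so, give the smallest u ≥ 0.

1778

gcd(3929, 4029) = 1, so a unique solution mod 4029 exists.
3929⁻¹ ≡ 2780 (mod 4029).
u ≡ 2780×3505 ≡ 1778 (mod 4029).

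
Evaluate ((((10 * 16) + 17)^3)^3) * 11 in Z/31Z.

18

10 * 16 = 160 ≡ 5 (mod 31)
5 + 17 = 22
(22)^3 ≡ 15 (mod 31)
(15)^3 ≡ 27 (mod 31)
27 * 11 = 297 ≡ 18 (mod 31)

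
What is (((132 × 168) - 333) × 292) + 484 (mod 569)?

150

132 × 168 = 22176 ≡ 554 (mod 569)
554 - 333 = 221
221 × 292 = 64532 ≡ 235 (mod 569)
235 + 484 = 719 ≡ 150 (mod 569)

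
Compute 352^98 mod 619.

Using repeated squaring:
98 in binary is 1100010, i.e. 98 = 64 + 32 + 2.
352^1 ≡ 352 (mod 619)
352^2 ≡ 352^2 = 123904 ≡ 104 (mod 619)
352^4 ≡ 104^2 = 10816 ≡ 293 (mod 619)
352^8 ≡ 293^2 = 85849 ≡ 427 (mod 619)
352^16 ≡ 427^2 = 182329 ≡ 343 (mod 619)
352^32 ≡ 343^2 = 117649 ≡ 39 (mod 619)
352^64 ≡ 39^2 = 1521 ≡ 283 (mod 619)
352^98 = 352^64 × 352^32 × 352^2 ≡ 283 × 39 × 104 (mod 619).
Accumulate the product:
283 × 39 = 11037 ≡ 514
514 × 104 = 53456 ≡ 222

222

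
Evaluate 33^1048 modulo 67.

55

By square-and-multiply:
1048 in binary is 10000011000, i.e. 1048 = 1024 + 16 + 8.
33^1 ≡ 33 (mod 67)
33^2 ≡ 33^2 = 1089 ≡ 17 (mod 67)
33^4 ≡ 17^2 = 289 ≡ 21 (mod 67)
33^8 ≡ 21^2 = 441 ≡ 39 (mod 67)
33^16 ≡ 39^2 = 1521 ≡ 47 (mod 67)
33^32 ≡ 47^2 = 2209 ≡ 65 (mod 67)
33^64 ≡ 65^2 = 4225 ≡ 4 (mod 67)
33^128 ≡ 4^2 = 16 (mod 67)
33^256 ≡ 16^2 = 256 ≡ 55 (mod 67)
33^512 ≡ 55^2 = 3025 ≡ 10 (mod 67)
33^1024 ≡ 10^2 = 100 ≡ 33 (mod 67)
33^1048 = 33^1024 × 33^16 × 33^8 ≡ 33 × 47 × 39 (mod 67).
Accumulate the product:
33 × 47 = 1551 ≡ 10
10 × 39 = 390 ≡ 55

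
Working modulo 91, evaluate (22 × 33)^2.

4

22 × 33 = 726 ≡ 89 (mod 91)
(89)^2 ≡ 4 (mod 91)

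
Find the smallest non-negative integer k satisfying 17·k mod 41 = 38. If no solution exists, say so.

36

gcd(17, 41) = 1, so a unique solution mod 41 exists.
17⁻¹ ≡ 29 (mod 41).
k ≡ 29·38 ≡ 36 (mod 41).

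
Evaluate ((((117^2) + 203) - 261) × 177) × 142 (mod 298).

192

(117)^2 ≡ 279 (mod 298)
279 + 203 = 482 ≡ 184 (mod 298)
184 - 261 = -77 ≡ 221 (mod 298)
221 × 177 = 39117 ≡ 79 (mod 298)
79 × 142 = 11218 ≡ 192 (mod 298)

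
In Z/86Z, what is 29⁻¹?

3

Run the extended Euclidean algorithm:
86 = 2*29 + 28
29 = 1*28 + 1
28 = 28*1 + 0
gcd(29, 86) = 1, so the inverse exists.
Bézout: 1 = −1*86 + 3*29.
So 29⁻¹ ≡ 3 (mod 86).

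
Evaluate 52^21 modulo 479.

Using repeated squaring:
21 in binary is 10101, i.e. 21 = 16 + 4 + 1.
52^1 ≡ 52 (mod 479)
52^2 ≡ 52^2 = 2704 ≡ 309 (mod 479)
52^4 ≡ 309^2 = 95481 ≡ 160 (mod 479)
52^8 ≡ 160^2 = 25600 ≡ 213 (mod 479)
52^16 ≡ 213^2 = 45369 ≡ 343 (mod 479)
52^21 = 52^16 · 52^4 · 52^1 ≡ 343 · 160 · 52 (mod 479).
Accumulate the product:
343 · 160 = 54880 ≡ 274
274 · 52 = 14248 ≡ 357

357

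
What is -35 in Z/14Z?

7

-35 = -3*14 + 7, so -35 ≡ 7 (mod 14).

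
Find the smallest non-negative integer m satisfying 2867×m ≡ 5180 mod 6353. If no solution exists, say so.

6326

gcd(2867, 6353) = 1, so a unique solution mod 6353 exists.
2867⁻¹ ≡ 195 (mod 6353).
m ≡ 195×5180 ≡ 6326 (mod 6353).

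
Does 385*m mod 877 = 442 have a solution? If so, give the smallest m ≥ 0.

gcd(385, 877) = 1, so a unique solution mod 877 exists.
385⁻¹ ≡ 836 (mod 877).
m ≡ 836*442 ≡ 295 (mod 877).

295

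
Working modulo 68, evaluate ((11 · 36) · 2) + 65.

41

11 · 36 = 396 ≡ 56 (mod 68)
56 · 2 = 112 ≡ 44 (mod 68)
44 + 65 = 109 ≡ 41 (mod 68)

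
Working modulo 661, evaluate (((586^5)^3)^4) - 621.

(586)^5 ≡ 632 (mod 661)
(632)^3 ≡ 68 (mod 661)
(68)^4 ≡ 9 (mod 661)
9 - 621 = -612 ≡ 49 (mod 661)

49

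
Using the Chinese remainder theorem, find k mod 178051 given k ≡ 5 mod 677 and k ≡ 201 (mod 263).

43333

677⁻¹ mod 263: 677*54 ≡ 1 (mod 263), so 677⁻¹ ≡ 54.
k = 5 + 677*((201 − 5)*54 mod 263) = 5 + 677*64 = 43333.
Check: 43333 mod 677 = 5, 43333 mod 263 = 201. ✓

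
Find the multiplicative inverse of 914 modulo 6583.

2989

Apply the Euclidean algorithm and back-substitute:
6583 = 7×914 + 185
914 = 4×185 + 174
185 = 1×174 + 11
174 = 15×11 + 9
11 = 1×9 + 2
9 = 4×2 + 1
2 = 2×1 + 0
gcd(914, 6583) = 1, so the inverse exists.
Back-substitute for 1:
1 = 1×9 − 4×2
  = −4×11 + 5×9
  = 5×174 − 79×11
  = −79×185 + 84×174
  = 84×914 − 415×185
  = −415×6583 + 2989×914
So 914⁻¹ ≡ 2989 (mod 6583).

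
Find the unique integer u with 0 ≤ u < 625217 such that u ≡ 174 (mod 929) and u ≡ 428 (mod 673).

474893

929⁻¹ mod 673: 929*418 ≡ 1 (mod 673), so 929⁻¹ ≡ 418.
u = 174 + 929*((428 − 174)*418 mod 673) = 174 + 929*511 = 474893.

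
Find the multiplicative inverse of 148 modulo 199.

Run the extended Euclidean algorithm:
199 = 1·148 + 51
148 = 2·51 + 46
51 = 1·46 + 5
46 = 9·5 + 1
5 = 5·1 + 0
gcd(148, 199) = 1, so the inverse exists.
Bézout: 1 = −29·199 + 39·148.
So 148⁻¹ ≡ 39 (mod 199).

39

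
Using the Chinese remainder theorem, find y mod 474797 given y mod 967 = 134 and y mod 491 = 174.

967⁻¹ mod 491: 967×360 ≡ 1 (mod 491), so 967⁻¹ ≡ 360.
y = 134 + 967×((174 − 134)×360 mod 491) = 134 + 967×161 = 155821.

155821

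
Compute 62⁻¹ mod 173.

120

Run the extended Euclidean algorithm:
173 = 2×62 + 49
62 = 1×49 + 13
49 = 3×13 + 10
13 = 1×10 + 3
10 = 3×3 + 1
3 = 3×1 + 0
gcd(62, 173) = 1, so the inverse exists.
Back-substitute for 1:
1 = 1×10 − 3×3
  = −3×13 + 4×10
  = 4×49 − 15×13
  = −15×62 + 19×49
  = 19×173 − 53×62
So 62⁻¹ ≡ −53 ≡ 120 (mod 173).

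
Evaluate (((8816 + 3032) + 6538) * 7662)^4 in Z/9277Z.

8816 + 3032 = 11848 ≡ 2571 (mod 9277)
2571 + 6538 = 9109
9109 * 7662 = 69793158 ≡ 2287 (mod 9277)
(2287)^4 ≡ 4837 (mod 9277)

4837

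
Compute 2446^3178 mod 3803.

By square-and-multiply:
3178 in binary is 110001101010, i.e. 3178 = 2048 + 1024 + 64 + 32 + 8 + 2.
2446^1 ≡ 2446 (mod 3803)
2446^2 ≡ 2446^2 = 5982916 ≡ 797 (mod 3803)
2446^4 ≡ 797^2 = 635209 ≡ 108 (mod 3803)
2446^8 ≡ 108^2 = 11664 ≡ 255 (mod 3803)
2446^16 ≡ 255^2 = 65025 ≡ 374 (mod 3803)
2446^32 ≡ 374^2 = 139876 ≡ 2968 (mod 3803)
2446^64 ≡ 2968^2 = 8809024 ≡ 1276 (mod 3803)
2446^128 ≡ 1276^2 = 1628176 ≡ 492 (mod 3803)
2446^256 ≡ 492^2 = 242064 ≡ 2475 (mod 3803)
2446^512 ≡ 2475^2 = 6125625 ≡ 2795 (mod 3803)
2446^1024 ≡ 2795^2 = 7812025 ≡ 663 (mod 3803)
2446^2048 ≡ 663^2 = 439569 ≡ 2224 (mod 3803)
2446^3178 = 2446^2048 · 2446^1024 · 2446^64 · 2446^32 · 2446^8 · 2446^2 ≡ 2224 · 663 · 1276 · 2968 · 255 · 797 (mod 3803).
Accumulate the product:
2224 · 663 = 1474512 ≡ 2751
2751 · 1276 = 3510276 ≡ 107
107 · 2968 = 317576 ≡ 1927
1927 · 255 = 491385 ≡ 798
798 · 797 = 636006 ≡ 905

905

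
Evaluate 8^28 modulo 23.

13

Compute successive squares:
28 in binary is 11100, i.e. 28 = 16 + 8 + 4.
8^1 ≡ 8 (mod 23)
8^2 ≡ 8^2 = 64 ≡ 18 (mod 23)
8^4 ≡ 18^2 = 324 ≡ 2 (mod 23)
8^8 ≡ 2^2 = 4 (mod 23)
8^16 ≡ 4^2 = 16 (mod 23)
8^28 = 8^16 · 8^8 · 8^4 ≡ 16 · 4 · 2 (mod 23).
Accumulate the product:
16 · 4 = 64 ≡ 18
18 · 2 = 36 ≡ 13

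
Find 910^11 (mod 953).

654

910^1 ≡ 910 (mod 953)
910^2 ≡ 910^2 = 828100 ≡ 896 (mod 953)
910^4 ≡ 896^2 = 802816 ≡ 390 (mod 953)
910^8 ≡ 390^2 = 152100 ≡ 573 (mod 953)
910^11 = 910^8 × 910^2 × 910^1 ≡ 573 × 896 × 910 (mod 953).
Accumulate the product:
573 × 896 = 513408 ≡ 694
694 × 910 = 631540 ≡ 654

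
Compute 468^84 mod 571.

387

468^1 ≡ 468 (mod 571)
468^2 ≡ 468^2 = 219024 ≡ 331 (mod 571)
468^4 ≡ 331^2 = 109561 ≡ 500 (mod 571)
468^8 ≡ 500^2 = 250000 ≡ 473 (mod 571)
468^16 ≡ 473^2 = 223729 ≡ 468 (mod 571)
468^32 ≡ 468^2 = 219024 ≡ 331 (mod 571)
468^64 ≡ 331^2 = 109561 ≡ 500 (mod 571)
468^84 = 468^64 * 468^16 * 468^4 ≡ 500 * 468 * 500 (mod 571).
Accumulate the product:
500 * 468 = 234000 ≡ 461
461 * 500 = 230500 ≡ 387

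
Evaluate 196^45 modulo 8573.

4847

45 in binary is 101101, i.e. 45 = 32 + 8 + 4 + 1.
196^1 ≡ 196 (mod 8573)
196^2 ≡ 196^2 = 38416 ≡ 4124 (mod 8573)
196^4 ≡ 4124^2 = 17007376 ≡ 7117 (mod 8573)
196^8 ≡ 7117^2 = 50651689 ≡ 2405 (mod 8573)
196^16 ≡ 2405^2 = 5784025 ≡ 5823 (mod 8573)
196^32 ≡ 5823^2 = 33907329 ≡ 1114 (mod 8573)
196^45 = 196^32 × 196^8 × 196^4 × 196^1 ≡ 1114 × 2405 × 7117 × 196 (mod 8573).
Accumulate the product:
1114 × 2405 = 2679170 ≡ 4394
4394 × 7117 = 31272098 ≡ 6367
6367 × 196 = 1247932 ≡ 4847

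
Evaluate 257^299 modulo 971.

By square-and-multiply:
257^1 ≡ 257 (mod 971)
257^2 ≡ 257^2 = 66049 ≡ 21 (mod 971)
257^4 ≡ 21^2 = 441 (mod 971)
257^8 ≡ 441^2 = 194481 ≡ 281 (mod 971)
257^16 ≡ 281^2 = 78961 ≡ 310 (mod 971)
257^32 ≡ 310^2 = 96100 ≡ 942 (mod 971)
257^64 ≡ 942^2 = 887364 ≡ 841 (mod 971)
257^128 ≡ 841^2 = 707281 ≡ 393 (mod 971)
257^256 ≡ 393^2 = 154449 ≡ 60 (mod 971)
257^299 = 257^256 * 257^32 * 257^8 * 257^2 * 257^1 ≡ 60 * 942 * 281 * 21 * 257 (mod 971).
Accumulate the product:
60 * 942 = 56520 ≡ 202
202 * 281 = 56762 ≡ 444
444 * 21 = 9324 ≡ 585
585 * 257 = 150345 ≡ 811

811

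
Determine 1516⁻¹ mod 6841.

1620

Apply the Euclidean algorithm and back-substitute:
6841 = 4×1516 + 777
1516 = 1×777 + 739
777 = 1×739 + 38
739 = 19×38 + 17
38 = 2×17 + 4
17 = 4×4 + 1
4 = 4×1 + 0
gcd(1516, 6841) = 1, so the inverse exists.
Back-substitute for 1:
1 = 1×17 − 4×4
  = −4×38 + 9×17
  = 9×739 − 175×38
  = −175×777 + 184×739
  = 184×1516 − 359×777
  = −359×6841 + 1620×1516
So 1516⁻¹ ≡ 1620 (mod 6841).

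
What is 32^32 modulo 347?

74

By square-and-multiply:
32^1 ≡ 32 (mod 347)
32^2 ≡ 32^2 = 1024 ≡ 330 (mod 347)
32^4 ≡ 330^2 = 108900 ≡ 289 (mod 347)
32^8 ≡ 289^2 = 83521 ≡ 241 (mod 347)
32^16 ≡ 241^2 = 58081 ≡ 132 (mod 347)
32^32 ≡ 132^2 = 17424 ≡ 74 (mod 347)
So 32^32 ≡ 74 (mod 347).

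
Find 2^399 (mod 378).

Using repeated squaring:
2^1 ≡ 2 (mod 378)
2^2 ≡ 2^2 = 4 (mod 378)
2^4 ≡ 4^2 = 16 (mod 378)
2^8 ≡ 16^2 = 256 (mod 378)
2^16 ≡ 256^2 = 65536 ≡ 142 (mod 378)
2^32 ≡ 142^2 = 20164 ≡ 130 (mod 378)
2^64 ≡ 130^2 = 16900 ≡ 268 (mod 378)
2^128 ≡ 268^2 = 71824 ≡ 4 (mod 378)
2^256 ≡ 4^2 = 16 (mod 378)
2^399 = 2^256 * 2^128 * 2^8 * 2^4 * 2^2 * 2^1 ≡ 16 * 4 * 256 * 16 * 4 * 2 (mod 378).
Accumulate the product:
16 * 4 = 64
64 * 256 = 16384 ≡ 130
130 * 16 = 2080 ≡ 190
190 * 4 = 760 ≡ 4
4 * 2 = 8

8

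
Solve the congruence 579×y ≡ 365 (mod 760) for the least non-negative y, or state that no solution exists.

695

gcd(579, 760) = 1, so a unique solution mod 760 exists.
579⁻¹ ≡ 739 (mod 760).
y ≡ 739×365 ≡ 695 (mod 760).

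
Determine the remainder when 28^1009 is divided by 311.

28^1 ≡ 28 (mod 311)
28^2 ≡ 28^2 = 784 ≡ 162 (mod 311)
28^4 ≡ 162^2 = 26244 ≡ 120 (mod 311)
28^8 ≡ 120^2 = 14400 ≡ 94 (mod 311)
28^16 ≡ 94^2 = 8836 ≡ 128 (mod 311)
28^32 ≡ 128^2 = 16384 ≡ 212 (mod 311)
28^64 ≡ 212^2 = 44944 ≡ 160 (mod 311)
28^128 ≡ 160^2 = 25600 ≡ 98 (mod 311)
28^256 ≡ 98^2 = 9604 ≡ 274 (mod 311)
28^512 ≡ 274^2 = 75076 ≡ 125 (mod 311)
28^1009 = 28^512 · 28^256 · 28^128 · 28^64 · 28^32 · 28^16 · 28^1 ≡ 125 · 274 · 98 · 160 · 212 · 128 · 28 (mod 311).
Accumulate the product:
125 · 274 = 34250 ≡ 40
40 · 98 = 3920 ≡ 188
188 · 160 = 30080 ≡ 224
224 · 212 = 47488 ≡ 216
216 · 128 = 27648 ≡ 280
280 · 28 = 7840 ≡ 65

65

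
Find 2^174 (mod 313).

2^1 ≡ 2 (mod 313)
2^2 ≡ 2^2 = 4 (mod 313)
2^4 ≡ 4^2 = 16 (mod 313)
2^8 ≡ 16^2 = 256 (mod 313)
2^16 ≡ 256^2 = 65536 ≡ 119 (mod 313)
2^32 ≡ 119^2 = 14161 ≡ 76 (mod 313)
2^64 ≡ 76^2 = 5776 ≡ 142 (mod 313)
2^128 ≡ 142^2 = 20164 ≡ 132 (mod 313)
2^174 = 2^128 * 2^32 * 2^8 * 2^4 * 2^2 ≡ 132 * 76 * 256 * 16 * 4 (mod 313).
Accumulate the product:
132 * 76 = 10032 ≡ 16
16 * 256 = 4096 ≡ 27
27 * 16 = 432 ≡ 119
119 * 4 = 476 ≡ 163

163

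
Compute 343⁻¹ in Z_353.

247

Run the extended Euclidean algorithm:
353 = 1·343 + 10
343 = 34·10 + 3
10 = 3·3 + 1
3 = 3·1 + 0
gcd(343, 353) = 1, so the inverse exists.
Back-substitute for 1:
1 = 1·10 − 3·3
  = −3·343 + 103·10
  = 103·353 − 106·343
So 343⁻¹ ≡ −106 ≡ 247 (mod 353).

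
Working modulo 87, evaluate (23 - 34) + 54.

23 - 34 = -11 ≡ 76 (mod 87)
76 + 54 = 130 ≡ 43 (mod 87)

43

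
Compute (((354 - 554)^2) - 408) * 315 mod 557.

250

354 - 554 = -200 ≡ 357 (mod 557)
(357)^2 ≡ 453 (mod 557)
453 - 408 = 45
45 * 315 = 14175 ≡ 250 (mod 557)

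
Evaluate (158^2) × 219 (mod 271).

233

(158)^2 ≡ 32 (mod 271)
32 × 219 = 7008 ≡ 233 (mod 271)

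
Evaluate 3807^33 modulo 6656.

4831

33 in binary is 100001, i.e. 33 = 32 + 1.
3807^1 ≡ 3807 (mod 6656)
3807^2 ≡ 3807^2 = 14493249 ≡ 3137 (mod 6656)
3807^4 ≡ 3137^2 = 9840769 ≡ 3201 (mod 6656)
3807^8 ≡ 3201^2 = 10246401 ≡ 2817 (mod 6656)
3807^16 ≡ 2817^2 = 7935489 ≡ 1537 (mod 6656)
3807^32 ≡ 1537^2 = 2362369 ≡ 6145 (mod 6656)
3807^33 = 3807^32 * 3807^1 ≡ 6145 * 3807 (mod 6656).
6145 * 3807 = 23394015 ≡ 4831 (mod 6656).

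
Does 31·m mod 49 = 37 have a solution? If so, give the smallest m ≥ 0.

17

gcd(31, 49) = 1, so a unique solution mod 49 exists.
31⁻¹ ≡ 19 (mod 49).
m ≡ 19·37 ≡ 17 (mod 49).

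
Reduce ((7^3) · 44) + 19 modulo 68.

(7)^3 ≡ 3 (mod 68)
3 · 44 = 132 ≡ 64 (mod 68)
64 + 19 = 83 ≡ 15 (mod 68)

15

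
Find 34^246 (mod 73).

3

246 in binary is 11110110, i.e. 246 = 128 + 64 + 32 + 16 + 4 + 2.
34^1 ≡ 34 (mod 73)
34^2 ≡ 34^2 = 1156 ≡ 61 (mod 73)
34^4 ≡ 61^2 = 3721 ≡ 71 (mod 73)
34^8 ≡ 71^2 = 5041 ≡ 4 (mod 73)
34^16 ≡ 4^2 = 16 (mod 73)
34^32 ≡ 16^2 = 256 ≡ 37 (mod 73)
34^64 ≡ 37^2 = 1369 ≡ 55 (mod 73)
34^128 ≡ 55^2 = 3025 ≡ 32 (mod 73)
34^246 = 34^128 * 34^64 * 34^32 * 34^16 * 34^4 * 34^2 ≡ 32 * 55 * 37 * 16 * 71 * 61 (mod 73).
Accumulate the product:
32 * 55 = 1760 ≡ 8
8 * 37 = 296 ≡ 4
4 * 16 = 64
64 * 71 = 4544 ≡ 18
18 * 61 = 1098 ≡ 3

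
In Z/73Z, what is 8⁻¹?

64

By the extended Euclidean algorithm:
73 = 9×8 + 1
8 = 8×1 + 0
gcd(8, 73) = 1, so the inverse exists.
Back-substitute for 1:
1 = 1×73 − 9×8
So 8⁻¹ ≡ −9 ≡ 64 (mod 73).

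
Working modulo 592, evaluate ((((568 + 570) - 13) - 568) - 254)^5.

527

568 + 570 = 1138 ≡ 546 (mod 592)
546 - 13 = 533
533 - 568 = -35 ≡ 557 (mod 592)
557 - 254 = 303
(303)^5 ≡ 527 (mod 592)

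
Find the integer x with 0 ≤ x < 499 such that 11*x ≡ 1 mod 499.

499 = 45×11 + 4
11 = 2×4 + 3
4 = 1×3 + 1
3 = 3×1 + 0
gcd(11, 499) = 1, so the inverse exists.
Back-substitute for 1:
1 = 1×4 − 1×3
  = −1×11 + 3×4
  = 3×499 − 136×11
So 11⁻¹ ≡ −136 ≡ 363 (mod 499).

363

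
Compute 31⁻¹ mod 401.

Run the extended Euclidean algorithm:
401 = 12·31 + 29
31 = 1·29 + 2
29 = 14·2 + 1
2 = 2·1 + 0
gcd(31, 401) = 1, so the inverse exists.
Bézout: 1 = 15·401 − 194·31.
So 31⁻¹ ≡ −194 ≡ 207 (mod 401).

207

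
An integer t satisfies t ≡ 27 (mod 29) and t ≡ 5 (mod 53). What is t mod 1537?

29⁻¹ mod 53: 29×11 ≡ 1 (mod 53), so 29⁻¹ ≡ 11.
t = 27 + 29×((5 − 27)×11 mod 53) = 27 + 29×23 = 694.

694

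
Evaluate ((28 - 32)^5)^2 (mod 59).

28

28 - 32 = -4 ≡ 55 (mod 59)
(55)^5 ≡ 38 (mod 59)
(38)^2 ≡ 28 (mod 59)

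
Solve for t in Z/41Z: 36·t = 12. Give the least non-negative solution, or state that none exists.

gcd(36, 41) = 1, so a unique solution mod 41 exists.
36⁻¹ ≡ 8 (mod 41).
t ≡ 8·12 ≡ 14 (mod 41).

14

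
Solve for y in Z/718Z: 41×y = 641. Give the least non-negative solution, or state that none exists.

541

gcd(41, 718) = 1, so a unique solution mod 718 exists.
41⁻¹ ≡ 683 (mod 718).
y ≡ 683×641 ≡ 541 (mod 718).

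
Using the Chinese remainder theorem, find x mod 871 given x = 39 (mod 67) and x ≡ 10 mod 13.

67⁻¹ mod 13: 67*7 ≡ 1 (mod 13), so 67⁻¹ ≡ 7.
x = 39 + 67*((10 − 39)*7 mod 13) = 39 + 67*5 = 374.
Check: 374 mod 67 = 39, 374 mod 13 = 10. ✓

374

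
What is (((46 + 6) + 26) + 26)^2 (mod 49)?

36

46 + 6 = 52 ≡ 3 (mod 49)
3 + 26 = 29
29 + 26 = 55 ≡ 6 (mod 49)
(6)^2 ≡ 36 (mod 49)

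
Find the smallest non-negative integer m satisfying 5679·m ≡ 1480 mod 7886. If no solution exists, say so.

7796

gcd(5679, 7886) = 1, so a unique solution mod 7886 exists.
5679⁻¹ ≡ 293 (mod 7886).
m ≡ 293·1480 ≡ 7796 (mod 7886).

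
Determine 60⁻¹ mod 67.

67 = 1*60 + 7
60 = 8*7 + 4
7 = 1*4 + 3
4 = 1*3 + 1
3 = 3*1 + 0
gcd(60, 67) = 1, so the inverse exists.
Bézout: 1 = −17*67 + 19*60.
So 60⁻¹ ≡ 19 (mod 67).

19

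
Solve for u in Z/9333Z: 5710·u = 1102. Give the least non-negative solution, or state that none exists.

10

gcd(5710, 9333) = 1, so a unique solution mod 9333 exists.
5710⁻¹ ≡ 2473 (mod 9333).
u ≡ 2473·1102 ≡ 10 (mod 9333).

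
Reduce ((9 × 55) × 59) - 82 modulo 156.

107

9 × 55 = 495 ≡ 27 (mod 156)
27 × 59 = 1593 ≡ 33 (mod 156)
33 - 82 = -49 ≡ 107 (mod 156)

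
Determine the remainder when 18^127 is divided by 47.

21

Using repeated squaring:
127 in binary is 1111111, i.e. 127 = 64 + 32 + 16 + 8 + 4 + 2 + 1.
18^1 ≡ 18 (mod 47)
18^2 ≡ 18^2 = 324 ≡ 42 (mod 47)
18^4 ≡ 42^2 = 1764 ≡ 25 (mod 47)
18^8 ≡ 25^2 = 625 ≡ 14 (mod 47)
18^16 ≡ 14^2 = 196 ≡ 8 (mod 47)
18^32 ≡ 8^2 = 64 ≡ 17 (mod 47)
18^64 ≡ 17^2 = 289 ≡ 7 (mod 47)
18^127 = 18^64 · 18^32 · 18^16 · 18^8 · 18^4 · 18^2 · 18^1 ≡ 7 · 17 · 8 · 14 · 25 · 42 · 18 (mod 47).
Accumulate the product:
7 · 17 = 119 ≡ 25
25 · 8 = 200 ≡ 12
12 · 14 = 168 ≡ 27
27 · 25 = 675 ≡ 17
17 · 42 = 714 ≡ 9
9 · 18 = 162 ≡ 21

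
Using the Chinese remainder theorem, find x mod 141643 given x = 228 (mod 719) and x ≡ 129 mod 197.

7418

719⁻¹ mod 197: 719×177 ≡ 1 (mod 197), so 719⁻¹ ≡ 177.
x = 228 + 719×((129 − 228)×177 mod 197) = 228 + 719×10 = 7418.
Check: 7418 mod 719 = 228, 7418 mod 197 = 129. ✓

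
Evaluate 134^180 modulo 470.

Compute successive squares:
134^1 ≡ 134 (mod 470)
134^2 ≡ 134^2 = 17956 ≡ 96 (mod 470)
134^4 ≡ 96^2 = 9216 ≡ 286 (mod 470)
134^8 ≡ 286^2 = 81796 ≡ 16 (mod 470)
134^16 ≡ 16^2 = 256 (mod 470)
134^32 ≡ 256^2 = 65536 ≡ 206 (mod 470)
134^64 ≡ 206^2 = 42436 ≡ 136 (mod 470)
134^128 ≡ 136^2 = 18496 ≡ 166 (mod 470)
134^180 = 134^128 · 134^32 · 134^16 · 134^4 ≡ 166 · 206 · 256 · 286 (mod 470).
Accumulate the product:
166 · 206 = 34196 ≡ 356
356 · 256 = 91136 ≡ 426
426 · 286 = 121836 ≡ 106

106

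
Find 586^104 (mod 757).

545

Compute successive squares:
104 in binary is 1101000, i.e. 104 = 64 + 32 + 8.
586^1 ≡ 586 (mod 757)
586^2 ≡ 586^2 = 343396 ≡ 475 (mod 757)
586^4 ≡ 475^2 = 225625 ≡ 39 (mod 757)
586^8 ≡ 39^2 = 1521 ≡ 7 (mod 757)
586^16 ≡ 7^2 = 49 (mod 757)
586^32 ≡ 49^2 = 2401 ≡ 130 (mod 757)
586^64 ≡ 130^2 = 16900 ≡ 246 (mod 757)
586^104 = 586^64 × 586^32 × 586^8 ≡ 246 × 130 × 7 (mod 757).
Accumulate the product:
246 × 130 = 31980 ≡ 186
186 × 7 = 1302 ≡ 545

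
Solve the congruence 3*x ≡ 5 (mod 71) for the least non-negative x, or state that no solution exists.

gcd(3, 71) = 1, so a unique solution mod 71 exists.
3⁻¹ ≡ 24 (mod 71).
x ≡ 24*5 ≡ 49 (mod 71).

49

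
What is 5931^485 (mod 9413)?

Compute successive squares:
485 in binary is 111100101, i.e. 485 = 256 + 128 + 64 + 32 + 4 + 1.
5931^1 ≡ 5931 (mod 9413)
5931^2 ≡ 5931^2 = 35176761 ≡ 380 (mod 9413)
5931^4 ≡ 380^2 = 144400 ≡ 3205 (mod 9413)
5931^8 ≡ 3205^2 = 10272025 ≡ 2442 (mod 9413)
5931^16 ≡ 2442^2 = 5963364 ≡ 4935 (mod 9413)
5931^32 ≡ 4935^2 = 24354225 ≡ 2794 (mod 9413)
5931^64 ≡ 2794^2 = 7806436 ≡ 3059 (mod 9413)
5931^128 ≡ 3059^2 = 9357481 ≡ 959 (mod 9413)
5931^256 ≡ 959^2 = 919681 ≡ 6620 (mod 9413)
5931^485 = 5931^256 × 5931^128 × 5931^64 × 5931^32 × 5931^4 × 5931^1 ≡ 6620 × 959 × 3059 × 2794 × 3205 × 5931 (mod 9413).
Accumulate the product:
6620 × 959 = 6348580 ≡ 4218
4218 × 3059 = 12902862 ≡ 7052
7052 × 2794 = 19703288 ≡ 1879
1879 × 3205 = 6022195 ≡ 7288
7288 × 5931 = 43225128 ≡ 632

632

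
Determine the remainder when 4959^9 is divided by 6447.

993

9 in binary is 1001, i.e. 9 = 8 + 1.
4959^1 ≡ 4959 (mod 6447)
4959^2 ≡ 4959^2 = 24591681 ≡ 2823 (mod 6447)
4959^4 ≡ 2823^2 = 7969329 ≡ 837 (mod 6447)
4959^8 ≡ 837^2 = 700569 ≡ 4293 (mod 6447)
4959^9 = 4959^8 × 4959^1 ≡ 4293 × 4959 (mod 6447).
4293 × 4959 = 21288987 ≡ 993 (mod 6447).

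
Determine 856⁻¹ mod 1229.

By the extended Euclidean algorithm:
1229 = 1·856 + 373
856 = 2·373 + 110
373 = 3·110 + 43
110 = 2·43 + 24
43 = 1·24 + 19
24 = 1·19 + 5
19 = 3·5 + 4
5 = 1·4 + 1
4 = 4·1 + 0
gcd(856, 1229) = 1, so the inverse exists.
Back-substitute for 1:
1 = 1·5 − 1·4
  = −1·19 + 4·5
  = 4·24 − 5·19
  = −5·43 + 9·24
  = 9·110 − 23·43
  = −23·373 + 78·110
  = 78·856 − 179·373
  = −179·1229 + 257·856
So 856⁻¹ ≡ 257 (mod 1229).

257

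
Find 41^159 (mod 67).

58

159 in binary is 10011111, i.e. 159 = 128 + 16 + 8 + 4 + 2 + 1.
41^1 ≡ 41 (mod 67)
41^2 ≡ 41^2 = 1681 ≡ 6 (mod 67)
41^4 ≡ 6^2 = 36 (mod 67)
41^8 ≡ 36^2 = 1296 ≡ 23 (mod 67)
41^16 ≡ 23^2 = 529 ≡ 60 (mod 67)
41^32 ≡ 60^2 = 3600 ≡ 49 (mod 67)
41^64 ≡ 49^2 = 2401 ≡ 56 (mod 67)
41^128 ≡ 56^2 = 3136 ≡ 54 (mod 67)
41^159 = 41^128 · 41^16 · 41^8 · 41^4 · 41^2 · 41^1 ≡ 54 · 60 · 23 · 36 · 6 · 41 (mod 67).
Accumulate the product:
54 · 60 = 3240 ≡ 24
24 · 23 = 552 ≡ 16
16 · 36 = 576 ≡ 40
40 · 6 = 240 ≡ 39
39 · 41 = 1599 ≡ 58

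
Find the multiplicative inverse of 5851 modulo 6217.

1240

By the extended Euclidean algorithm:
6217 = 1·5851 + 366
5851 = 15·366 + 361
366 = 1·361 + 5
361 = 72·5 + 1
5 = 5·1 + 0
gcd(5851, 6217) = 1, so the inverse exists.
Bézout: 1 = −1167·6217 + 1240·5851.
So 5851⁻¹ ≡ 1240 (mod 6217).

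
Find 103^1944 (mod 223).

Using repeated squaring:
1944 in binary is 11110011000, i.e. 1944 = 1024 + 512 + 256 + 128 + 16 + 8.
103^1 ≡ 103 (mod 223)
103^2 ≡ 103^2 = 10609 ≡ 128 (mod 223)
103^4 ≡ 128^2 = 16384 ≡ 105 (mod 223)
103^8 ≡ 105^2 = 11025 ≡ 98 (mod 223)
103^16 ≡ 98^2 = 9604 ≡ 15 (mod 223)
103^32 ≡ 15^2 = 225 ≡ 2 (mod 223)
103^64 ≡ 2^2 = 4 (mod 223)
103^128 ≡ 4^2 = 16 (mod 223)
103^256 ≡ 16^2 = 256 ≡ 33 (mod 223)
103^512 ≡ 33^2 = 1089 ≡ 197 (mod 223)
103^1024 ≡ 197^2 = 38809 ≡ 7 (mod 223)
103^1944 = 103^1024 × 103^512 × 103^256 × 103^128 × 103^16 × 103^8 ≡ 7 × 197 × 33 × 16 × 15 × 98 (mod 223).
Accumulate the product:
7 × 197 = 1379 ≡ 41
41 × 33 = 1353 ≡ 15
15 × 16 = 240 ≡ 17
17 × 15 = 255 ≡ 32
32 × 98 = 3136 ≡ 14

14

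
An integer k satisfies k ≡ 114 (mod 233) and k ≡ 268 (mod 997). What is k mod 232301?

97974

233⁻¹ mod 997: 233*184 ≡ 1 (mod 997), so 233⁻¹ ≡ 184.
k = 114 + 233*((268 − 114)*184 mod 997) = 114 + 233*420 = 97974.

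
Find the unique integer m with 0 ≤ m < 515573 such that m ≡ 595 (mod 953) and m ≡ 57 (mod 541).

372265

953⁻¹ mod 541: 953×130 ≡ 1 (mod 541), so 953⁻¹ ≡ 130.
m = 595 + 953×((57 − 595)×130 mod 541) = 595 + 953×390 = 372265.
Check: 372265 mod 953 = 595, 372265 mod 541 = 57. ✓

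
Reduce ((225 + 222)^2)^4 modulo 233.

117

225 + 222 = 447 ≡ 214 (mod 233)
(214)^2 ≡ 128 (mod 233)
(128)^4 ≡ 117 (mod 233)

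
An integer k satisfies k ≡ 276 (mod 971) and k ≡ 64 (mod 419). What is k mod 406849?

356633

971⁻¹ mod 419: 971×356 ≡ 1 (mod 419), so 971⁻¹ ≡ 356.
k = 276 + 971×((64 − 276)×356 mod 419) = 276 + 971×367 = 356633.
Check: 356633 mod 971 = 276, 356633 mod 419 = 64. ✓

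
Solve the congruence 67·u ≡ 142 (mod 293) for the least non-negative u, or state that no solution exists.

gcd(67, 293) = 1, so a unique solution mod 293 exists.
67⁻¹ ≡ 35 (mod 293).
u ≡ 35·142 ≡ 282 (mod 293).

282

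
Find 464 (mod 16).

464 = 29·16 + 0, so 464 ≡ 0 (mod 16).

0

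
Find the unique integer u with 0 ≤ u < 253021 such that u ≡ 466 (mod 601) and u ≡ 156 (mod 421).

601⁻¹ mod 421: 601*138 ≡ 1 (mod 421), so 601⁻¹ ≡ 138.
u = 466 + 601*((156 − 466)*138 mod 421) = 466 + 601*162 = 97828.

97828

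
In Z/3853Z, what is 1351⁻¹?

944

3853 = 2×1351 + 1151
1351 = 1×1151 + 200
1151 = 5×200 + 151
200 = 1×151 + 49
151 = 3×49 + 4
49 = 12×4 + 1
4 = 4×1 + 0
gcd(1351, 3853) = 1, so the inverse exists.
Back-substitute for 1:
1 = 1×49 − 12×4
  = −12×151 + 37×49
  = 37×200 − 49×151
  = −49×1151 + 282×200
  = 282×1351 − 331×1151
  = −331×3853 + 944×1351
So 1351⁻¹ ≡ 944 (mod 3853).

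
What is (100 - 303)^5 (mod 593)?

100 - 303 = -203 ≡ 390 (mod 593)
(390)^5 ≡ 485 (mod 593)

485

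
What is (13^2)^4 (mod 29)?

(13)^2 ≡ 24 (mod 29)
(24)^4 ≡ 16 (mod 29)

16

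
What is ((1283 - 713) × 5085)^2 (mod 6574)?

1102

1283 - 713 = 570
570 × 5085 = 2898450 ≡ 5890 (mod 6574)
(5890)^2 ≡ 1102 (mod 6574)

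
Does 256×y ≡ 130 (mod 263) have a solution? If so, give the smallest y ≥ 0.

19

gcd(256, 263) = 1, so a unique solution mod 263 exists.
256⁻¹ ≡ 75 (mod 263).
y ≡ 75×130 ≡ 19 (mod 263).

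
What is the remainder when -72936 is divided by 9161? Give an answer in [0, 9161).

352

-72936 = -8×9161 + 352, so -72936 ≡ 352 (mod 9161).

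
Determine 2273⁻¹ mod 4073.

4073 = 1·2273 + 1800
2273 = 1·1800 + 473
1800 = 3·473 + 381
473 = 1·381 + 92
381 = 4·92 + 13
92 = 7·13 + 1
13 = 13·1 + 0
gcd(2273, 4073) = 1, so the inverse exists.
Bézout: 1 = −173·4073 + 310·2273.
So 2273⁻¹ ≡ 310 (mod 4073).

310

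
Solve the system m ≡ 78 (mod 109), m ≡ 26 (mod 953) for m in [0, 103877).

72454

109⁻¹ mod 953: 109*647 ≡ 1 (mod 953), so 109⁻¹ ≡ 647.
m = 78 + 109*((26 − 78)*647 mod 953) = 78 + 109*664 = 72454.
Check: 72454 mod 109 = 78, 72454 mod 953 = 26. ✓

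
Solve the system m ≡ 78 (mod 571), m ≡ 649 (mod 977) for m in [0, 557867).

571⁻¹ mod 977: 571*527 ≡ 1 (mod 977), so 571⁻¹ ≡ 527.
m = 78 + 571*((649 − 78)*527 mod 977) = 78 + 571*1 = 649.
Check: 649 mod 571 = 78, 649 mod 977 = 649. ✓

649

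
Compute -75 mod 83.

8

-75 = -1·83 + 8, so -75 ≡ 8 (mod 83).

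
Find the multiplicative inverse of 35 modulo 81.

44

By the extended Euclidean algorithm:
81 = 2×35 + 11
35 = 3×11 + 2
11 = 5×2 + 1
2 = 2×1 + 0
gcd(35, 81) = 1, so the inverse exists.
Back-substitute for 1:
1 = 1×11 − 5×2
  = −5×35 + 16×11
  = 16×81 − 37×35
So 35⁻¹ ≡ −37 ≡ 44 (mod 81).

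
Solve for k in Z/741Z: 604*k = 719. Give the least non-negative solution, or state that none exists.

gcd(604, 741) = 1, so a unique solution mod 741 exists.
604⁻¹ ≡ 622 (mod 741).
k ≡ 622*719 ≡ 395 (mod 741).

395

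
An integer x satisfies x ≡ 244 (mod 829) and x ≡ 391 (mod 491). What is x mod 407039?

278788

829⁻¹ mod 491: 829*353 ≡ 1 (mod 491), so 829⁻¹ ≡ 353.
x = 244 + 829*((391 − 244)*353 mod 491) = 244 + 829*336 = 278788.
Check: 278788 mod 829 = 244, 278788 mod 491 = 391. ✓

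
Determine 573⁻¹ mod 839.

Apply the Euclidean algorithm and back-substitute:
839 = 1×573 + 266
573 = 2×266 + 41
266 = 6×41 + 20
41 = 2×20 + 1
20 = 20×1 + 0
gcd(573, 839) = 1, so the inverse exists.
Back-substitute for 1:
1 = 1×41 − 2×20
  = −2×266 + 13×41
  = 13×573 − 28×266
  = −28×839 + 41×573
So 573⁻¹ ≡ 41 (mod 839).

41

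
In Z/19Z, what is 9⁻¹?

17

Run the extended Euclidean algorithm:
19 = 2·9 + 1
9 = 9·1 + 0
gcd(9, 19) = 1, so the inverse exists.
Back-substitute for 1:
1 = 1·19 − 2·9
So 9⁻¹ ≡ −2 ≡ 17 (mod 19).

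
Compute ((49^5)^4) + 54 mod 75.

55

(49)^5 ≡ 49 (mod 75)
(49)^4 ≡ 1 (mod 75)
1 + 54 = 55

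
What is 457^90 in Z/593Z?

457^1 ≡ 457 (mod 593)
457^2 ≡ 457^2 = 208849 ≡ 113 (mod 593)
457^4 ≡ 113^2 = 12769 ≡ 316 (mod 593)
457^8 ≡ 316^2 = 99856 ≡ 232 (mod 593)
457^16 ≡ 232^2 = 53824 ≡ 454 (mod 593)
457^32 ≡ 454^2 = 206116 ≡ 345 (mod 593)
457^64 ≡ 345^2 = 119025 ≡ 425 (mod 593)
457^90 = 457^64 · 457^16 · 457^8 · 457^2 ≡ 425 · 454 · 232 · 113 (mod 593).
Accumulate the product:
425 · 454 = 192950 ≡ 225
225 · 232 = 52200 ≡ 16
16 · 113 = 1808 ≡ 29

29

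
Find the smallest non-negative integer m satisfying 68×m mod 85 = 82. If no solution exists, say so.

gcd(68, 85) = 17, and 17 does not divide 82.
So the congruence has no solution.

no solution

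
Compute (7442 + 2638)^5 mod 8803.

7442 + 2638 = 10080 ≡ 1277 (mod 8803)
(1277)^5 ≡ 3213 (mod 8803)

3213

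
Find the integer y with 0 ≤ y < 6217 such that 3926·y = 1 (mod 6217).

6217 = 1·3926 + 2291
3926 = 1·2291 + 1635
2291 = 1·1635 + 656
1635 = 2·656 + 323
656 = 2·323 + 10
323 = 32·10 + 3
10 = 3·3 + 1
3 = 3·1 + 0
gcd(3926, 6217) = 1, so the inverse exists.
Back-substitute for 1:
1 = 1·10 − 3·3
  = −3·323 + 97·10
  = 97·656 − 197·323
  = −197·1635 + 491·656
  = 491·2291 − 688·1635
  = −688·3926 + 1179·2291
  = 1179·6217 − 1867·3926
So 3926⁻¹ ≡ −1867 ≡ 4350 (mod 6217).

4350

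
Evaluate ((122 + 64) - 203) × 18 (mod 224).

142

122 + 64 = 186
186 - 203 = -17 ≡ 207 (mod 224)
207 × 18 = 3726 ≡ 142 (mod 224)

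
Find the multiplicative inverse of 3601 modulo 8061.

8061 = 2*3601 + 859
3601 = 4*859 + 165
859 = 5*165 + 34
165 = 4*34 + 29
34 = 1*29 + 5
29 = 5*5 + 4
5 = 1*4 + 1
4 = 4*1 + 0
gcd(3601, 8061) = 1, so the inverse exists.
Back-substitute for 1:
1 = 1*5 − 1*4
  = −1*29 + 6*5
  = 6*34 − 7*29
  = −7*165 + 34*34
  = 34*859 − 177*165
  = −177*3601 + 742*859
  = 742*8061 − 1661*3601
So 3601⁻¹ ≡ −1661 ≡ 6400 (mod 8061).

6400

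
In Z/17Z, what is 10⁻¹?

Apply the Euclidean algorithm and back-substitute:
17 = 1·10 + 7
10 = 1·7 + 3
7 = 2·3 + 1
3 = 3·1 + 0
gcd(10, 17) = 1, so the inverse exists.
Back-substitute for 1:
1 = 1·7 − 2·3
  = −2·10 + 3·7
  = 3·17 − 5·10
So 10⁻¹ ≡ −5 ≡ 12 (mod 17).

12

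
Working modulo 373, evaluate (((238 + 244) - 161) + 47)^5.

238 + 244 = 482 ≡ 109 (mod 373)
109 - 161 = -52 ≡ 321 (mod 373)
321 + 47 = 368
(368)^5 ≡ 232 (mod 373)

232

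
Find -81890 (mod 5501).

-81890 = -15×5501 + 625, so -81890 ≡ 625 (mod 5501).

625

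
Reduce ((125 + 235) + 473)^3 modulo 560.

497

125 + 235 = 360
360 + 473 = 833 ≡ 273 (mod 560)
(273)^3 ≡ 497 (mod 560)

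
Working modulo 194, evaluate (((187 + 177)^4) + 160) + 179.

187 + 177 = 364 ≡ 170 (mod 194)
(170)^4 ≡ 36 (mod 194)
36 + 160 = 196 ≡ 2 (mod 194)
2 + 179 = 181

181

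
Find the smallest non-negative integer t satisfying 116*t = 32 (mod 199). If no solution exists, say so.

14

gcd(116, 199) = 1, so a unique solution mod 199 exists.
116⁻¹ ≡ 187 (mod 199).
t ≡ 187*32 ≡ 14 (mod 199).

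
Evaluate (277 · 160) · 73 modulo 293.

277 · 160 = 44320 ≡ 77 (mod 293)
77 · 73 = 5621 ≡ 54 (mod 293)

54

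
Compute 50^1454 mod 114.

106

1454 in binary is 10110101110, i.e. 1454 = 1024 + 256 + 128 + 32 + 8 + 4 + 2.
50^1 ≡ 50 (mod 114)
50^2 ≡ 50^2 = 2500 ≡ 106 (mod 114)
50^4 ≡ 106^2 = 11236 ≡ 64 (mod 114)
50^8 ≡ 64^2 = 4096 ≡ 106 (mod 114)
50^16 ≡ 106^2 = 11236 ≡ 64 (mod 114)
50^32 ≡ 64^2 = 4096 ≡ 106 (mod 114)
50^64 ≡ 106^2 = 11236 ≡ 64 (mod 114)
50^128 ≡ 64^2 = 4096 ≡ 106 (mod 114)
50^256 ≡ 106^2 = 11236 ≡ 64 (mod 114)
50^512 ≡ 64^2 = 4096 ≡ 106 (mod 114)
50^1024 ≡ 106^2 = 11236 ≡ 64 (mod 114)
50^1454 = 50^1024 × 50^256 × 50^128 × 50^32 × 50^8 × 50^4 × 50^2 ≡ 64 × 64 × 106 × 106 × 106 × 64 × 106 (mod 114).
Accumulate the product:
64 × 64 = 4096 ≡ 106
106 × 106 = 11236 ≡ 64
64 × 106 = 6784 ≡ 58
58 × 106 = 6148 ≡ 106
106 × 64 = 6784 ≡ 58
58 × 106 = 6148 ≡ 106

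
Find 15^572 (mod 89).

572 in binary is 1000111100, i.e. 572 = 512 + 32 + 16 + 8 + 4.
15^1 ≡ 15 (mod 89)
15^2 ≡ 15^2 = 225 ≡ 47 (mod 89)
15^4 ≡ 47^2 = 2209 ≡ 73 (mod 89)
15^8 ≡ 73^2 = 5329 ≡ 78 (mod 89)
15^16 ≡ 78^2 = 6084 ≡ 32 (mod 89)
15^32 ≡ 32^2 = 1024 ≡ 45 (mod 89)
15^64 ≡ 45^2 = 2025 ≡ 67 (mod 89)
15^128 ≡ 67^2 = 4489 ≡ 39 (mod 89)
15^256 ≡ 39^2 = 1521 ≡ 8 (mod 89)
15^512 ≡ 8^2 = 64 (mod 89)
15^572 = 15^512 · 15^32 · 15^16 · 15^8 · 15^4 ≡ 64 · 45 · 32 · 78 · 73 (mod 89).
Accumulate the product:
64 · 45 = 2880 ≡ 32
32 · 32 = 1024 ≡ 45
45 · 78 = 3510 ≡ 39
39 · 73 = 2847 ≡ 88

88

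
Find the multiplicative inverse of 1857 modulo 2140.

2140 = 1×1857 + 283
1857 = 6×283 + 159
283 = 1×159 + 124
159 = 1×124 + 35
124 = 3×35 + 19
35 = 1×19 + 16
19 = 1×16 + 3
16 = 5×3 + 1
3 = 3×1 + 0
gcd(1857, 2140) = 1, so the inverse exists.
Bézout: 1 = −584×2140 + 673×1857.
So 1857⁻¹ ≡ 673 (mod 2140).

673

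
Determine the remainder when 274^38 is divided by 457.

348

Compute successive squares:
274^1 ≡ 274 (mod 457)
274^2 ≡ 274^2 = 75076 ≡ 128 (mod 457)
274^4 ≡ 128^2 = 16384 ≡ 389 (mod 457)
274^8 ≡ 389^2 = 151321 ≡ 54 (mod 457)
274^16 ≡ 54^2 = 2916 ≡ 174 (mod 457)
274^32 ≡ 174^2 = 30276 ≡ 114 (mod 457)
274^38 = 274^32 · 274^4 · 274^2 ≡ 114 · 389 · 128 (mod 457).
Accumulate the product:
114 · 389 = 44346 ≡ 17
17 · 128 = 2176 ≡ 348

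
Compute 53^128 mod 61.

Using repeated squaring:
53^1 ≡ 53 (mod 61)
53^2 ≡ 53^2 = 2809 ≡ 3 (mod 61)
53^4 ≡ 3^2 = 9 (mod 61)
53^8 ≡ 9^2 = 81 ≡ 20 (mod 61)
53^16 ≡ 20^2 = 400 ≡ 34 (mod 61)
53^32 ≡ 34^2 = 1156 ≡ 58 (mod 61)
53^64 ≡ 58^2 = 3364 ≡ 9 (mod 61)
53^128 ≡ 9^2 = 81 ≡ 20 (mod 61)
So 53^128 ≡ 20 (mod 61).

20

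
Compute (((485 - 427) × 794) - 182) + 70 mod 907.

590

485 - 427 = 58
58 × 794 = 46052 ≡ 702 (mod 907)
702 - 182 = 520
520 + 70 = 590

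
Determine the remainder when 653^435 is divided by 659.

211

653^1 ≡ 653 (mod 659)
653^2 ≡ 653^2 = 426409 ≡ 36 (mod 659)
653^4 ≡ 36^2 = 1296 ≡ 637 (mod 659)
653^8 ≡ 637^2 = 405769 ≡ 484 (mod 659)
653^16 ≡ 484^2 = 234256 ≡ 311 (mod 659)
653^32 ≡ 311^2 = 96721 ≡ 507 (mod 659)
653^64 ≡ 507^2 = 257049 ≡ 39 (mod 659)
653^128 ≡ 39^2 = 1521 ≡ 203 (mod 659)
653^256 ≡ 203^2 = 41209 ≡ 351 (mod 659)
653^435 = 653^256 · 653^128 · 653^32 · 653^16 · 653^2 · 653^1 ≡ 351 · 203 · 507 · 311 · 36 · 653 (mod 659).
Accumulate the product:
351 · 203 = 71253 ≡ 81
81 · 507 = 41067 ≡ 209
209 · 311 = 64999 ≡ 417
417 · 36 = 15012 ≡ 514
514 · 653 = 335642 ≡ 211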